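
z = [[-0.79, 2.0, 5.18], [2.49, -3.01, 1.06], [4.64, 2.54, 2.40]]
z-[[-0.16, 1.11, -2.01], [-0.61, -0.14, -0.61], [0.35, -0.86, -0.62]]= [[-0.63, 0.89, 7.19], [3.10, -2.87, 1.67], [4.29, 3.4, 3.02]]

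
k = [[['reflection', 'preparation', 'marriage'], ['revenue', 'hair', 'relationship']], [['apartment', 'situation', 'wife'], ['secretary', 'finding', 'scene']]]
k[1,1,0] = 'secretary'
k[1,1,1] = 'finding'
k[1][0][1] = 'situation'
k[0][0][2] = 'marriage'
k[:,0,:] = [['reflection', 'preparation', 'marriage'], ['apartment', 'situation', 'wife']]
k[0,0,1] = 'preparation'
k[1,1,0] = 'secretary'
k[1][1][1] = 'finding'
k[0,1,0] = 'revenue'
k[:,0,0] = ['reflection', 'apartment']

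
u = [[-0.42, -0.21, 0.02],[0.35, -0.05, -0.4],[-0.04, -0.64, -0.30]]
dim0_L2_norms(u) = [0.55, 0.68, 0.5]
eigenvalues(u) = [0.27, -0.43, -0.61]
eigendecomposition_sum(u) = [[-0.03, -0.06, 0.04], [0.09, 0.17, -0.12], [-0.1, -0.19, 0.13]] + [[-0.70, 0.05, 0.26], [-0.10, 0.01, 0.04], [-0.70, 0.05, 0.26]] + [[0.31, -0.2, -0.28],  [0.35, -0.23, -0.32],  [0.77, -0.50, -0.69]]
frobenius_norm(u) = 1.00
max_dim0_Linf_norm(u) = 0.64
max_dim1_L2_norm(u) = 0.71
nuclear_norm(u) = 1.54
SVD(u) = [[0.25, -0.66, -0.71], [0.3, 0.75, -0.59], [0.92, -0.07, 0.38]] @ diag([0.76525542783355, 0.6322781999698619, 0.1473377345222903]) @ [[-0.04, -0.86, -0.51], [0.86, 0.23, -0.46], [0.51, -0.46, 0.72]]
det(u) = 0.07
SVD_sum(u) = [[-0.01, -0.16, -0.10], [-0.01, -0.20, -0.12], [-0.03, -0.6, -0.36]] + [[-0.36, -0.10, 0.19],  [0.40, 0.11, -0.22],  [-0.04, -0.01, 0.02]] + [[-0.05, 0.05, -0.08], [-0.04, 0.04, -0.06], [0.03, -0.03, 0.04]]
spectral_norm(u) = 0.77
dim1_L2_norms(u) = [0.47, 0.53, 0.71]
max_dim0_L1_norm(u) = 0.9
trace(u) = -0.77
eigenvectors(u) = [[-0.22, 0.70, 0.34], [0.66, 0.10, 0.39], [-0.72, 0.71, 0.85]]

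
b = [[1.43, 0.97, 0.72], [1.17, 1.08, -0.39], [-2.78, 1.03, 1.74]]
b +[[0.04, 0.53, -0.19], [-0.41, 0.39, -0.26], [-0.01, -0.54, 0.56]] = [[1.47, 1.5, 0.53], [0.76, 1.47, -0.65], [-2.79, 0.49, 2.3]]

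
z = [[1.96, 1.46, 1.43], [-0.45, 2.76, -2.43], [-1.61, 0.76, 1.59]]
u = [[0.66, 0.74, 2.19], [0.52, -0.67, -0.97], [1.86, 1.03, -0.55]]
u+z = [[2.62, 2.2, 3.62], [0.07, 2.09, -3.4], [0.25, 1.79, 1.04]]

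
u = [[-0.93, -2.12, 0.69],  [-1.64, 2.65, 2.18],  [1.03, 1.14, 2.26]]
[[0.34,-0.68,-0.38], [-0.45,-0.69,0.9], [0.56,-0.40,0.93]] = u @ [[0.26, 0.19, 0.12], [-0.2, 0.13, 0.21], [0.23, -0.33, 0.25]]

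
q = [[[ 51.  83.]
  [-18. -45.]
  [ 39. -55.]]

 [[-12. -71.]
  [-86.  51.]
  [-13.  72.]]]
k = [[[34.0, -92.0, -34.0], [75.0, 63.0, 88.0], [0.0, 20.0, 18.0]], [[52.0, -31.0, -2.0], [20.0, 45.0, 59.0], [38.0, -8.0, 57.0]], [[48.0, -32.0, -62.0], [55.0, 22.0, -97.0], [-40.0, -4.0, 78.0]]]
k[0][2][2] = 18.0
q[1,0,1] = -71.0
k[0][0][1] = -92.0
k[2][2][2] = 78.0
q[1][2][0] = -13.0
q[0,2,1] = -55.0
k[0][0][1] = -92.0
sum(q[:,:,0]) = -39.0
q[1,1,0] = -86.0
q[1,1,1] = 51.0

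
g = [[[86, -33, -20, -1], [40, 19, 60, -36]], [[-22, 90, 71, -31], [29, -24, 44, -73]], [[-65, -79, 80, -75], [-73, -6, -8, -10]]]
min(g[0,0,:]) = -33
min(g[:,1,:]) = -73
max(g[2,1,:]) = -6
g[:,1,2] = [60, 44, -8]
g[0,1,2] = 60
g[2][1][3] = -10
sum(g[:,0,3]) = -107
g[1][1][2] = 44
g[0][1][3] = -36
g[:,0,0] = [86, -22, -65]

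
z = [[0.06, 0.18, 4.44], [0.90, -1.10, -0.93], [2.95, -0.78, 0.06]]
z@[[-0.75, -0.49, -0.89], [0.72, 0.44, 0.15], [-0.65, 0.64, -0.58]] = [[-2.8, 2.89, -2.6], [-0.86, -1.52, -0.43], [-2.81, -1.75, -2.78]]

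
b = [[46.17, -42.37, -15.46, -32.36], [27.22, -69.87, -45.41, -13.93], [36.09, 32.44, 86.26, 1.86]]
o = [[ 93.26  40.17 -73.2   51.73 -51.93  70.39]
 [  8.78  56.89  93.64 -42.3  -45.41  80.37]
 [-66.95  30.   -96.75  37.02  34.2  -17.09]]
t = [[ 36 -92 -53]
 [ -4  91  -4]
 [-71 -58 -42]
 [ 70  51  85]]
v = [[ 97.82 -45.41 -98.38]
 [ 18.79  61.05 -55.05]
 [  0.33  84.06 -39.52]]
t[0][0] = 36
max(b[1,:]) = 27.22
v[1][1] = 61.05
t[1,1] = 91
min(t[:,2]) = -53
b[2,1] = 32.44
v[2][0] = 0.33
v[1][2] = -55.05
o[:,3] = [51.73, -42.3, 37.02]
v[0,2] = -98.38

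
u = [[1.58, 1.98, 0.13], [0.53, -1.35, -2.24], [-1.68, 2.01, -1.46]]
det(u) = 19.05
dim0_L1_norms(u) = [3.79, 5.34, 3.83]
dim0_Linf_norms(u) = [1.68, 2.01, 2.24]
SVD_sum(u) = [[-0.34,  1.57,  0.02], [0.31,  -1.42,  -0.01], [-0.49,  2.25,  0.02]] + [[0.52, 0.10, 0.93], [-0.88, -0.17, -1.58], [-0.92, -0.18, -1.64]] + [[1.4,0.31,-0.82],[1.11,0.25,-0.65],[-0.27,-0.06,0.16]]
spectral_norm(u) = 3.16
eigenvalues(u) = [(2.19+0j), (-1.71+2.4j), (-1.71-2.4j)]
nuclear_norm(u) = 8.12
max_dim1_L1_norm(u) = 5.15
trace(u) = -1.23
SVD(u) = [[0.51, -0.38, -0.77], [-0.46, 0.64, -0.61], [0.73, 0.67, 0.15]] @ diag([3.161432049882248, 2.833757089100613, 2.126962189120754]) @ [[-0.21, 0.98, 0.01], [-0.49, -0.1, -0.87], [-0.85, -0.19, 0.50]]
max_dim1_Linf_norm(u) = 2.24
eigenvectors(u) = [[0.92+0.00j, -0.15+0.27j, (-0.15-0.27j)],  [(0.3+0j), -0.03-0.63j, (-0.03+0.63j)],  [-0.26+0.00j, (-0.71+0j), (-0.71-0j)]]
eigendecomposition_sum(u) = [[1.82+0.00j, 0.78+0.00j, -0.41+0.00j], [(0.59+0j), 0.26+0.00j, (-0.14+0j)], [(-0.51-0j), -0.22-0.00j, (0.12-0j)]] + [[(-0.12+0.22j),0.60-0.22j,0.27+0.54j],[(-0.03-0.51j),(-0.8+1.03j),(-1.05-0.64j)],[-0.59+0.00j,(1.11+0.97j),-0.79+1.15j]] + [[(-0.12-0.22j), (0.6+0.22j), 0.27-0.54j],[(-0.03+0.51j), (-0.8-1.03j), (-1.05+0.64j)],[(-0.59-0j), (1.11-0.97j), -0.79-1.15j]]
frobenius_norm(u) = 4.75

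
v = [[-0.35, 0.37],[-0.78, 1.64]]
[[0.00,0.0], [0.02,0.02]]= v@[[0.00, 0.01], [0.01, 0.02]]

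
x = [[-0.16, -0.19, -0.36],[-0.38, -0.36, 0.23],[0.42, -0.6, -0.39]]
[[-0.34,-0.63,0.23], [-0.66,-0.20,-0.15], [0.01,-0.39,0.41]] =x@ [[1.11,0.79,0.16],[0.72,0.46,-0.15],[0.07,1.15,-0.64]]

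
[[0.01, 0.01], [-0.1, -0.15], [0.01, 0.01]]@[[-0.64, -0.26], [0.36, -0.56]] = [[-0.00,-0.01], [0.01,0.11], [-0.00,-0.01]]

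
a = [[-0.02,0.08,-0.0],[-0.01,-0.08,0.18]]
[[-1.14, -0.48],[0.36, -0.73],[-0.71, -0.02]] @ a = [[0.03, -0.05, -0.09], [0.0, 0.09, -0.13], [0.01, -0.06, -0.0]]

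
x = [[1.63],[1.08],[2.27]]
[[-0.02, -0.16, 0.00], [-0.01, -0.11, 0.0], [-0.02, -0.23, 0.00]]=x@[[-0.01,-0.10,0.0]]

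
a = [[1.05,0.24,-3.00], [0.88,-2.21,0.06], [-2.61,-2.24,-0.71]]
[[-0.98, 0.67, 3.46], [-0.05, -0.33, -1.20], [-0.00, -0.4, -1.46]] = a@[[-0.08, 0.06, 0.29], [0.00, 0.17, 0.63], [0.30, -0.19, -1.0]]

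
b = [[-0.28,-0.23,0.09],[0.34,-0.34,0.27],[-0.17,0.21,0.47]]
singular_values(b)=[0.55, 0.55, 0.36]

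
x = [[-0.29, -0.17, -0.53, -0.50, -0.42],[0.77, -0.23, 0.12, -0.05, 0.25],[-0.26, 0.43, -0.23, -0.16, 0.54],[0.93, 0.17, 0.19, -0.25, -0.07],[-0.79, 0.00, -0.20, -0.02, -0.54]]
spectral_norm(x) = 1.62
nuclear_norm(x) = 3.65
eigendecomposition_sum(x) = [[(-0.09+0.17j), (-0.08+0.17j), (-0.19-0.02j), (-0.16-0.12j), (-0.09+0.09j)], [0.17+0.23j, (0.18+0.22j), (-0.15+0.25j), -0.28+0.14j, (0.07+0.18j)], [-0.11+0.12j, (-0.11+0.13j), -0.16-0.06j, (-0.11-0.14j), (-0.1+0.06j)], [0.40+0.07j, 0.41+0.06j, 0.08+0.41j, (-0.15+0.42j), (0.25+0.12j)], [-0.18-0.22j, (-0.19-0.21j), (0.14-0.25j), 0.27-0.15j, (-0.07-0.17j)]] + [[-0.09-0.17j, -0.08-0.17j, -0.19+0.02j, -0.16+0.12j, -0.09-0.09j], [(0.17-0.23j), (0.18-0.22j), -0.15-0.25j, -0.28-0.14j, (0.07-0.18j)], [-0.11-0.12j, (-0.11-0.13j), (-0.16+0.06j), (-0.11+0.14j), (-0.1-0.06j)], [(0.4-0.07j), 0.41-0.06j, (0.08-0.41j), -0.15-0.42j, (0.25-0.12j)], [(-0.18+0.22j), -0.19+0.21j, 0.14+0.25j, (0.27+0.15j), -0.07+0.17j]] + [[-0.14+0.00j, (0.13-0j), -0.15+0.00j, -0.18+0.00j, -0.11-0.00j], [(0.4-0j), (-0.38+0j), 0.43-0.00j, (0.51-0j), 0.32+0.00j], [(0.07-0j), -0.06+0.00j, 0.07-0.00j, 0.09-0.00j, (0.05+0j)], [0.03-0.00j, (-0.03+0j), (0.04-0j), (0.04-0j), (0.03+0j)], [(-0.44+0j), 0.42-0.00j, (-0.47+0j), (-0.56+0j), -0.35-0.00j]] + [[-0.00+0.00j, 0.00-0.00j, 0j, 0j, -0j], [-0.00+0.00j, -0j, 0.00+0.00j, 0j, -0j], [-0j, -0.00+0.00j, (-0-0j), (-0-0j), -0.00+0.00j], [-0.00+0.00j, -0j, 0j, 0.00+0.00j, -0j], [-0j, (-0+0j), -0.00-0.00j, -0.00-0.00j, -0.00+0.00j]] + [[(0.02-0j),(-0.15+0j),-0.00+0.00j,-0j,-0.14+0.00j], [0.03-0.00j,(-0.21+0j),(-0.01+0j),-0j,(-0.2+0j)], [-0.10+0.00j,0.71-0.00j,(0.02-0j),-0.02+0.00j,(0.68-0j)], [(0.09-0j),-0.62+0.00j,(-0.02+0j),0.01-0.00j,-0.59+0.00j], [(0.01-0j),-0.05+0.00j,(-0+0j),0.00-0.00j,-0.04+0.00j]]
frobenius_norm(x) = 2.03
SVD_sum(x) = [[-0.51, 0.0, -0.17, -0.01, -0.17], [0.73, -0.0, 0.24, 0.02, 0.25], [-0.13, 0.0, -0.04, -0.00, -0.04], [0.79, -0.0, 0.26, 0.02, 0.27], [-0.85, 0.00, -0.28, -0.02, -0.29]] + [[0.17, -0.21, -0.07, -0.18, -0.42], [0.04, -0.05, -0.02, -0.05, -0.11], [-0.19, 0.23, 0.08, 0.20, 0.47], [0.11, -0.13, -0.05, -0.11, -0.27], [0.07, -0.08, -0.03, -0.07, -0.16]] + [[0.05,  0.14,  -0.25,  -0.31,  0.12],[0.01,  0.02,  -0.03,  -0.03,  0.01],[0.06,  0.16,  -0.28,  -0.35,  0.14],[0.02,  0.07,  -0.12,  -0.15,  0.06],[-0.01,  -0.04,  0.06,  0.08,  -0.03]] + [[-0.01, -0.1, -0.04, 0.01, 0.05], [-0.01, -0.19, -0.07, 0.01, 0.10], [0.0, 0.04, 0.01, -0.00, -0.02], [0.01, 0.24, 0.09, -0.01, -0.12], [0.01, 0.11, 0.04, -0.01, -0.06]] + [[-0.00, -0.00, 0.00, -0.0, 0.00], [0.0, 0.0, -0.00, 0.0, -0.00], [0.0, 0.00, -0.00, 0.00, -0.00], [0.0, 0.0, -0.0, 0.00, -0.00], [0.00, 0.00, -0.0, 0.00, -0.0]]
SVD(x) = [[-0.35,-0.6,-0.63,0.3,-0.20], [0.5,-0.15,-0.07,0.55,0.65], [-0.09,0.65,-0.70,-0.11,0.24], [0.54,-0.38,-0.29,-0.69,0.06], [-0.58,-0.23,0.15,-0.33,0.69]] @ diag([1.620115258674352, 0.9064144968922249, 0.7114789817807992, 0.4110194107400897, 0.0001044661670153694]) @ [[0.9, -0.00, 0.3, 0.02, 0.31], [-0.32, 0.39, 0.13, 0.33, 0.79], [-0.11, -0.32, 0.56, 0.7, -0.28], [-0.04, -0.84, -0.33, 0.04, 0.43], [0.26, 0.21, -0.69, 0.63, -0.15]]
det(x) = -0.00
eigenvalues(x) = [(-0.29+0.58j), (-0.29-0.58j), (-0.76+0j), (-0+0j), (-0.2+0j)]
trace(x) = -1.54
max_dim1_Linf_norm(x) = 0.93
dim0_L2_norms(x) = [1.49, 0.54, 0.65, 0.58, 0.91]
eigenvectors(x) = [[(-0.09+0.29j), -0.09-0.29j, 0.22+0.00j, 0.26+0.00j, (0.15+0j)], [0.33+0.31j, (0.33-0.31j), -0.65+0.00j, 0.21+0.00j, 0.21+0.00j], [(-0.14+0.23j), (-0.14-0.23j), (-0.11+0j), -0.69+0.00j, -0.73+0.00j], [(0.66+0j), 0.66-0.00j, -0.05+0.00j, 0.63+0.00j, (0.63+0j)], [(-0.34-0.29j), -0.34+0.29j, 0.72+0.00j, (-0.15+0j), 0.05+0.00j]]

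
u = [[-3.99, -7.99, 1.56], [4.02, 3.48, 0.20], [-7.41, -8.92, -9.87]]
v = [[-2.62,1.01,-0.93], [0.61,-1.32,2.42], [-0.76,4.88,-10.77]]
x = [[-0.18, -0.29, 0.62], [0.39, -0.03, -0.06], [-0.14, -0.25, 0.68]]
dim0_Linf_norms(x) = [0.39, 0.29, 0.68]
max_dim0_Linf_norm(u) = 9.87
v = u @ x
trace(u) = -10.38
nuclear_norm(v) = 14.96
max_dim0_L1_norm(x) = 1.36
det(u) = -190.96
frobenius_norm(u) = 18.50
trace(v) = -14.71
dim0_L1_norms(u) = [15.42, 20.39, 11.63]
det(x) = 0.02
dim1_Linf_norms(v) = [2.62, 2.42, 10.77]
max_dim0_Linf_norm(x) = 0.68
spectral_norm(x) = 1.03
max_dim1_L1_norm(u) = 26.2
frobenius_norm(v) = 12.53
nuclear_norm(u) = 25.61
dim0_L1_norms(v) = [3.99, 7.21, 14.12]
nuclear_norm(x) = 1.45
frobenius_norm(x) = 1.10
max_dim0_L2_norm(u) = 12.47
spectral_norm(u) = 17.09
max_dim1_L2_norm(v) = 11.85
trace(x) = 0.47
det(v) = -3.36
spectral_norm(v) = 12.26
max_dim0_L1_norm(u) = 20.39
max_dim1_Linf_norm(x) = 0.68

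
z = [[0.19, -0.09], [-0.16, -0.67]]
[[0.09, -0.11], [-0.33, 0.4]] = z @ [[0.65, -0.78], [0.34, -0.41]]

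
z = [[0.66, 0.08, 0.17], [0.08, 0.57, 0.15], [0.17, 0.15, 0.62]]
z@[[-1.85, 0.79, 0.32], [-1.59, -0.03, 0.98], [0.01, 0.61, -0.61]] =[[-1.35, 0.62, 0.19], [-1.05, 0.14, 0.49], [-0.55, 0.51, -0.18]]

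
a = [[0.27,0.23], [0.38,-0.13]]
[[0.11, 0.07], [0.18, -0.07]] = a@[[0.45, -0.05], [-0.05, 0.37]]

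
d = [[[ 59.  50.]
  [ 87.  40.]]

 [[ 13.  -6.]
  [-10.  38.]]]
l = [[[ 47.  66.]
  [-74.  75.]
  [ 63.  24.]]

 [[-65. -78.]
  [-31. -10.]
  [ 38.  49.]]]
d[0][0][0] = 59.0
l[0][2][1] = 24.0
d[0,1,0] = 87.0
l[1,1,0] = -31.0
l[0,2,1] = 24.0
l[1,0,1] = -78.0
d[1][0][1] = -6.0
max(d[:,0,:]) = 59.0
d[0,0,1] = 50.0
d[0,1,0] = 87.0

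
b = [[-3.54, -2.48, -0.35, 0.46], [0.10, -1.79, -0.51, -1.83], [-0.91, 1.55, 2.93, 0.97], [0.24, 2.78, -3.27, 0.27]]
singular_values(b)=[5.17, 4.34, 3.27, 0.95]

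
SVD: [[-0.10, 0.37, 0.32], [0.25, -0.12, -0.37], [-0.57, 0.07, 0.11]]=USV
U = [[-0.51, 0.68, -0.52],[0.56, -0.18, -0.8],[-0.65, -0.71, -0.29]]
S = [0.78, 0.42, 0.15]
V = [[0.72, -0.39, -0.57], [0.68, 0.54, 0.50], [0.11, -0.75, 0.65]]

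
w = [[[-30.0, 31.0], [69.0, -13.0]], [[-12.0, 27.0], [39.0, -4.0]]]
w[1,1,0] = 39.0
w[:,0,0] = [-30.0, -12.0]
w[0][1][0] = 69.0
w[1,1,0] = 39.0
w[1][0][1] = 27.0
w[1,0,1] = 27.0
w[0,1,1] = -13.0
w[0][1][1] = -13.0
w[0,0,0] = -30.0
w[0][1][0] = 69.0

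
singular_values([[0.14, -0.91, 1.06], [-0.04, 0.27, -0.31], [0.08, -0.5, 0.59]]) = [1.66, 0.01, 0.0]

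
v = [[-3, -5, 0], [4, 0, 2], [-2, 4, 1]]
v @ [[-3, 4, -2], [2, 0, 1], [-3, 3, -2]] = [[-1, -12, 1], [-18, 22, -12], [11, -5, 6]]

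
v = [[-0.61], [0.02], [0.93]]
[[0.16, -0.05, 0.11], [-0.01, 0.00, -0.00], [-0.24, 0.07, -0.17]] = v@[[-0.26, 0.08, -0.18]]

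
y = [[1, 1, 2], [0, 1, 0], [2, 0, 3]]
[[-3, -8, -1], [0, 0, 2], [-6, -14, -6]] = y@[[-3, -4, -3], [0, 0, 2], [0, -2, 0]]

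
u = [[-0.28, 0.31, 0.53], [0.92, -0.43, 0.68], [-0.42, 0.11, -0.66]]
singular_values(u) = [1.43, 0.73, 0.0]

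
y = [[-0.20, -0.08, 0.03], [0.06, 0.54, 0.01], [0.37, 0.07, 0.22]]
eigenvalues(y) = [-0.22, 0.24, 0.53]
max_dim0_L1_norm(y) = 0.69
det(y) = -0.03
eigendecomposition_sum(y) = [[-0.21, -0.02, 0.01], [0.01, 0.00, -0.0], [0.17, 0.02, -0.01]] + [[0.01, -0.00, 0.02], [-0.01, 0.00, -0.01], [0.19, -0.00, 0.23]] + [[-0.01,-0.06,-0.00], [0.06,0.54,0.02], [0.01,0.05,0.0]]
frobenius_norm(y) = 0.73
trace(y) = 0.56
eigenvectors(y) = [[0.77,-0.08,0.10], [-0.05,0.05,-0.99], [-0.64,-1.0,-0.1]]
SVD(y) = [[-0.27, -0.25, 0.93], [0.85, -0.52, 0.1], [0.46, 0.82, 0.35]] @ diag([0.5887258426580939, 0.41519792947822903, 0.11752685456315468]) @ [[0.47,  0.87,  0.17], [0.77,  -0.5,  0.4], [-0.43,  0.05,  0.90]]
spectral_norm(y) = 0.59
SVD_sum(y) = [[-0.07, -0.14, -0.03], [0.23, 0.43, 0.09], [0.13, 0.24, 0.05]] + [[-0.08, 0.05, -0.04],  [-0.17, 0.11, -0.09],  [0.26, -0.17, 0.14]] + [[-0.05, 0.01, 0.1],[-0.01, 0.00, 0.01],[-0.02, 0.0, 0.04]]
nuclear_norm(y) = 1.12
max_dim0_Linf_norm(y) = 0.54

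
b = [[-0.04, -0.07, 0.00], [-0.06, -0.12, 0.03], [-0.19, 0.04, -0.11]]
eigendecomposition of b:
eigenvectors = [[0.46+0.00j, (0.17-0.26j), 0.17+0.26j], [-0.38+0.00j, 0.12-0.47j, (0.12+0.47j)], [(-0.8+0j), 0.82+0.00j, 0.82-0.00j]]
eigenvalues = [(0.02+0j), (-0.14+0.04j), (-0.14-0.04j)]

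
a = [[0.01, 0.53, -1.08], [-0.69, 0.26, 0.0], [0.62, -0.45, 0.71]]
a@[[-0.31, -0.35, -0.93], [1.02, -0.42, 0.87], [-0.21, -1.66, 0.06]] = [[0.76,1.57,0.39], [0.48,0.13,0.87], [-0.8,-1.21,-0.93]]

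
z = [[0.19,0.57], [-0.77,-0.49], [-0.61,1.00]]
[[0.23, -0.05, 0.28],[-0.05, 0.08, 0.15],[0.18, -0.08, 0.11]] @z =[[-0.09, 0.44],[-0.16, 0.08],[0.03, 0.25]]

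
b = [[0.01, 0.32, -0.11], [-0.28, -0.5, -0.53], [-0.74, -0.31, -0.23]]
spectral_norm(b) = 1.07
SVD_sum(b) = [[0.09, 0.07, 0.06], [-0.49, -0.4, -0.34], [-0.53, -0.44, -0.37]] + [[-0.09, 0.06, 0.05],[0.21, -0.15, -0.12],[-0.21, 0.15, 0.12]] + [[0.0, 0.18, -0.22], [0.00, 0.06, -0.07], [-0.0, -0.02, 0.02]]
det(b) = 0.14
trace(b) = -0.72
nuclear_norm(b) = 1.79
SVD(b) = [[-0.12, 0.28, 0.95], [0.67, -0.68, 0.29], [0.73, 0.68, -0.10]] @ diag([1.074889421462814, 0.41639991435855506, 0.3028594442138547]) @ [[-0.68, -0.56, -0.47], [-0.73, 0.53, 0.42], [0.02, 0.63, -0.77]]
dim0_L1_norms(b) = [1.03, 1.13, 0.87]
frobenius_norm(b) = 1.19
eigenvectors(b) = [[0.34+0.21j, (0.34-0.21j), -0.52+0.00j], [-0.84+0.00j, (-0.84-0j), (-0.32+0j)], [(-0.25+0.28j), (-0.25-0.28j), (0.8+0j)]]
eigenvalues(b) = [(-0.55+0.25j), (-0.55-0.25j), (0.37+0j)]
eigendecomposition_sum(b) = [[(-0.07+0.28j), (0.11+0.07j), -0.00+0.21j],[-0.19-0.58j, -0.28+0.00j, -0.23-0.38j],[-0.25-0.11j, -0.08+0.10j, (-0.2-0.04j)]] + [[(-0.07-0.28j),0.11-0.07j,(-0-0.21j)], [-0.19+0.58j,(-0.28-0j),(-0.23+0.38j)], [(-0.25+0.11j),(-0.08-0.1j),(-0.2+0.04j)]] + [[(0.15+0j), 0.09-0.00j, (-0.11+0j)],  [(0.09+0j), 0.06-0.00j, -0.07+0.00j],  [-0.23-0.00j, -0.14+0.00j, 0.17-0.00j]]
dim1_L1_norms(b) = [0.44, 1.31, 1.28]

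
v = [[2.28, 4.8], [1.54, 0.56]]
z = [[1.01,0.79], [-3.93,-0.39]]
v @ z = [[-16.56,-0.07], [-0.65,1.00]]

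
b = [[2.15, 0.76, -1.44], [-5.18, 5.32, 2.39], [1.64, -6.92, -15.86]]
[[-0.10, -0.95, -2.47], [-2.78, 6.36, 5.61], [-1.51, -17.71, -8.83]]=b @[[0.28, -0.15, -0.85], [-0.38, 0.69, 0.02], [0.29, 0.80, 0.46]]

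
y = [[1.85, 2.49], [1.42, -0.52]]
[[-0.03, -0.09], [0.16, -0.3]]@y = [[-0.18,-0.03], [-0.13,0.55]]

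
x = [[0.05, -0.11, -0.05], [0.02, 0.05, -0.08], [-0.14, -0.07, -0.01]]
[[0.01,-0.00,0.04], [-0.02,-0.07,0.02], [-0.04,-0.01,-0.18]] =x@ [[0.28, 0.12, 1.22],[-0.07, -0.24, 0.13],[0.30, 0.71, 0.14]]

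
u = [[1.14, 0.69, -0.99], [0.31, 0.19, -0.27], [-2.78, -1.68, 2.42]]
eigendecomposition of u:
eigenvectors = [[0.38+0.00j, (0.57-0.16j), (0.57+0.16j)], [0.10+0.00j, 0.14+0.27j, (0.14-0.27j)], [(-0.92+0j), (0.75+0j), 0.75-0.00j]]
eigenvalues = [(3.75+0j), 0j, -0j]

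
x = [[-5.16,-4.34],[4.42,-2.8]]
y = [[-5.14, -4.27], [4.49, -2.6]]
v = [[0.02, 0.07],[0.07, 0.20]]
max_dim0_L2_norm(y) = 6.82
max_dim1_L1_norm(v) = 0.27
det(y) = 32.54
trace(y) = -7.74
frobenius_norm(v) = 0.22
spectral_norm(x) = 7.10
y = x + v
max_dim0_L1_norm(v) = 0.27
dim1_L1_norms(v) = [0.09, 0.27]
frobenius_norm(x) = 8.53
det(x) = 33.63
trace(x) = -7.96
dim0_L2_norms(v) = [0.07, 0.21]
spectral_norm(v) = 0.22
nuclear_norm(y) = 11.69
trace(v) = 0.22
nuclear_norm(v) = 0.23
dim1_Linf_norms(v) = [0.07, 0.2]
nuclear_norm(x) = 11.84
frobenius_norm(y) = 8.46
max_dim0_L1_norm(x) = 9.58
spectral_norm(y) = 7.12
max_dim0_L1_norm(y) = 9.63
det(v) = -0.00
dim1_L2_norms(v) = [0.07, 0.21]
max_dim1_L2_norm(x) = 6.74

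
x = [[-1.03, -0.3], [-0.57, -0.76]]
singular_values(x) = [1.36, 0.45]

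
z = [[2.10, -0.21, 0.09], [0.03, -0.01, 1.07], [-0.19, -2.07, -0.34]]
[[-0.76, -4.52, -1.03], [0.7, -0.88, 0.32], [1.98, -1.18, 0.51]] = z @ [[-0.49, -2.03, -0.53], [-1.02, 0.88, -0.25], [0.66, -0.76, 0.31]]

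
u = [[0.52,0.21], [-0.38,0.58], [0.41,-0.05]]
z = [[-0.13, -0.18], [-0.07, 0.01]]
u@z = [[-0.08, -0.09],[0.01, 0.07],[-0.05, -0.07]]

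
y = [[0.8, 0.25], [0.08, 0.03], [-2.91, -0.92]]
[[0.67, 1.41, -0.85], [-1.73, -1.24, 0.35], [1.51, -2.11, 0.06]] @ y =[[3.12, 0.99],[-2.50, -0.79],[0.86, 0.26]]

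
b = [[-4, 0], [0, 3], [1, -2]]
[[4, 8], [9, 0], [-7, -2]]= b@[[-1, -2], [3, 0]]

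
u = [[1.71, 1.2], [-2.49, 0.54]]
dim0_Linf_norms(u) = [2.49, 1.2]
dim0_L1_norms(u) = [4.2, 1.74]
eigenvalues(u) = [(1.12+1.63j), (1.12-1.63j)]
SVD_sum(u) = [[1.81, 0.17], [-2.42, -0.23]] + [[-0.1, 1.03], [-0.07, 0.77]]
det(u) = 3.91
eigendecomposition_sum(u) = [[(0.86+0.61j), (0.6-0.41j)],[-1.25+0.86j, (0.27+1.02j)]] + [[0.86-0.61j, 0.60+0.41j], [-1.25-0.86j, 0.27-1.02j]]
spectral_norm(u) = 3.03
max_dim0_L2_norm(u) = 3.02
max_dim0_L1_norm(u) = 4.2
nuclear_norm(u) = 4.32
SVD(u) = [[-0.60, 0.8],  [0.8, 0.60]] @ diag([3.0317128130597344, 1.2901617802157348]) @ [[-1.00, -0.09], [-0.09, 1.00]]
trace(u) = 2.25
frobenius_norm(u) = 3.29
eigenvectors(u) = [[(-0.19-0.54j), -0.19+0.54j], [0.82+0.00j, 0.82-0.00j]]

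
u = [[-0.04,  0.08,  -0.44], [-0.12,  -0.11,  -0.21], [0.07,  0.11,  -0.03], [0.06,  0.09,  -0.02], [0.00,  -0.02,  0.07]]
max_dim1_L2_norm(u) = 0.45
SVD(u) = [[-0.89,  -0.25,  0.33], [-0.44,  0.64,  -0.48], [-0.05,  -0.56,  -0.07], [-0.03,  -0.46,  -0.69], [0.14,  0.08,  0.42]] @ diag([0.501773264442034, 0.2360476389921289, 0.0022590301959499134]) @ [[0.16, -0.07, 0.98], [-0.56, -0.83, 0.04], [-0.81, 0.56, 0.17]]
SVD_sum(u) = [[-0.07, 0.03, -0.44], [-0.04, 0.01, -0.22], [-0.0, 0.0, -0.03], [-0.0, 0.00, -0.02], [0.01, -0.0, 0.07]] + [[0.03, 0.05, -0.0], [-0.08, -0.12, 0.01], [0.07, 0.11, -0.0], [0.06, 0.09, -0.00], [-0.01, -0.02, 0.0]] + [[-0.00,0.0,0.00], [0.0,-0.00,-0.0], [0.0,-0.0,-0.0], [0.00,-0.00,-0.0], [-0.00,0.00,0.00]]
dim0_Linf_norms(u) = [0.12, 0.11, 0.44]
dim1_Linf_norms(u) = [0.44, 0.21, 0.11, 0.09, 0.07]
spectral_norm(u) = 0.50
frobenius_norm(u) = 0.55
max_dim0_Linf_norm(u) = 0.44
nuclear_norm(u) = 0.74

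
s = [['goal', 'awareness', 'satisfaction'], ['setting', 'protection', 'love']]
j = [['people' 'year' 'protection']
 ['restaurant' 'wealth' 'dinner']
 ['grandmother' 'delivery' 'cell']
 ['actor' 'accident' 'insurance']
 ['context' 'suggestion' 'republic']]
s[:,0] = ['goal', 'setting']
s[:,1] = ['awareness', 'protection']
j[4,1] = 'suggestion'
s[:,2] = ['satisfaction', 'love']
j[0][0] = 'people'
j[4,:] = ['context', 'suggestion', 'republic']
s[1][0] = 'setting'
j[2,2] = 'cell'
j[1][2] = 'dinner'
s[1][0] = 'setting'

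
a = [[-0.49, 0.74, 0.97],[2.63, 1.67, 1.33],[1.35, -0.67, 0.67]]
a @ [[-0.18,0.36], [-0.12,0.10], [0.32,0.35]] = [[0.31, 0.24], [-0.25, 1.58], [0.05, 0.65]]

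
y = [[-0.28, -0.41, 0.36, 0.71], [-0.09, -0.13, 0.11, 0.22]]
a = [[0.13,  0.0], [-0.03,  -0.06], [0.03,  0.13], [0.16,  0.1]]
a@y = [[-0.04,-0.05,0.05,0.09], [0.01,0.02,-0.02,-0.03], [-0.02,-0.03,0.03,0.05], [-0.05,-0.08,0.07,0.14]]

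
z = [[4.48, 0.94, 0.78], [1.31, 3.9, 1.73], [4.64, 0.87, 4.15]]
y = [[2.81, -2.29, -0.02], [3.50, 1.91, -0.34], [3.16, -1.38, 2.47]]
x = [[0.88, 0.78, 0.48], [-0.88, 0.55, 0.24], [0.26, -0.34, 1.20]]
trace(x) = 2.63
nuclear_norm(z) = 13.48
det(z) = 54.98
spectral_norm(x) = 1.49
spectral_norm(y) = 5.74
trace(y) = 7.19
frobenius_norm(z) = 9.00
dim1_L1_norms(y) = [5.12, 5.75, 7.01]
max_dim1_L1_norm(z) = 9.66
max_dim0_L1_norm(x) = 2.02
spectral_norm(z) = 8.10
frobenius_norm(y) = 6.87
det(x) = 1.60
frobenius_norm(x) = 2.09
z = y @ x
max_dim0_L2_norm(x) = 1.31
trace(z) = 12.53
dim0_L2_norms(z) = [6.58, 4.1, 4.56]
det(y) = 34.41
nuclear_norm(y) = 10.86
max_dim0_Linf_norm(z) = 4.64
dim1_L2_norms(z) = [4.64, 4.46, 6.29]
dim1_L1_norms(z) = [6.2, 6.94, 9.66]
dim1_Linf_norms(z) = [4.48, 3.9, 4.64]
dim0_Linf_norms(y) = [3.5, 2.29, 2.47]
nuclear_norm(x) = 3.56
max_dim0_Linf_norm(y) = 3.5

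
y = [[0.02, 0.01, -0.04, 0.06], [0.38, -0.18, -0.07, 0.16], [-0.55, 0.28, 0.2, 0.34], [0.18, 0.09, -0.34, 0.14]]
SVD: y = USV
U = [[-0.02,-0.18,0.03,-0.98], [-0.45,-0.36,0.81,0.10], [0.86,-0.43,0.28,0.07], [-0.25,-0.81,-0.52,0.13]]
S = [0.82, 0.42, 0.27, 0.01]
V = [[-0.83, 0.36, 0.35, 0.22], [-0.12, -0.31, 0.53, -0.78], [0.24, -0.43, 0.65, 0.57], [0.48, 0.77, 0.42, -0.1]]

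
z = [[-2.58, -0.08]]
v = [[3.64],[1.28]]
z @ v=[[-9.49]]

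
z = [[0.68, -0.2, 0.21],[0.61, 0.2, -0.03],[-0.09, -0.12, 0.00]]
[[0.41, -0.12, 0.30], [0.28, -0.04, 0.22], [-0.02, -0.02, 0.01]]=z @[[0.53, -0.14, 0.48],[-0.2, 0.26, -0.42],[0.06, 0.13, -0.54]]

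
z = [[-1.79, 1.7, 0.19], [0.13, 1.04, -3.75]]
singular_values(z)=[3.9, 2.46]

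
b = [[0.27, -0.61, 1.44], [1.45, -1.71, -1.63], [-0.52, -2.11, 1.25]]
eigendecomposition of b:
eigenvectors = [[0.73+0.00j, 0.73-0.00j, -0.05+0.00j],[0.01-0.23j, (0.01+0.23j), 0.88+0.00j],[0.50+0.40j, (0.5-0.4j), (0.47+0j)]]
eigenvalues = [(1.23+0.98j), (1.23-0.98j), (-2.66+0j)]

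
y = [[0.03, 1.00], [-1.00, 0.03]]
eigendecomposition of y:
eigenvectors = [[0.71+0.00j, (0.71-0j)], [0.00+0.71j, -0.71j]]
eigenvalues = [(0.03+1j), (0.03-1j)]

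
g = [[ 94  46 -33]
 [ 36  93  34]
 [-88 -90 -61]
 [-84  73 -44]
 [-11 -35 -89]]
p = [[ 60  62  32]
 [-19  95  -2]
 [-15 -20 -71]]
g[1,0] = 36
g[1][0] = 36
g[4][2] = -89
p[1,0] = -19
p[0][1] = 62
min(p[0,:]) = 32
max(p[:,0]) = 60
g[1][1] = 93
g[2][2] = -61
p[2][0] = -15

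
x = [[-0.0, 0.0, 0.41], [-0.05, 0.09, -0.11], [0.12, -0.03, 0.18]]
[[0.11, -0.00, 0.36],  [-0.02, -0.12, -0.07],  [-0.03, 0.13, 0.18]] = x @ [[-0.76, 0.90, 0.3], [-0.27, -0.84, 0.44], [0.28, -0.01, 0.88]]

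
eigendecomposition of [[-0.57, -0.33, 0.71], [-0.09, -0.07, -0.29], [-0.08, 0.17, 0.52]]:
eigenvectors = [[(0.98+0j), (0.64+0j), 0.64-0.00j], [0.19+0.00j, -0.58+0.09j, -0.58-0.09j], [(0.04+0j), 0.47+0.16j, 0.47-0.16j]]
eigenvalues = [(-0.6+0j), (0.24+0.13j), (0.24-0.13j)]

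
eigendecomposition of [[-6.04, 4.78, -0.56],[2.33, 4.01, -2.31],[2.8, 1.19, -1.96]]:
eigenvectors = [[0.87, -0.21, -0.38], [-0.26, -0.33, -0.86], [-0.41, -0.92, -0.34]]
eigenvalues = [-7.23, -0.89, 4.13]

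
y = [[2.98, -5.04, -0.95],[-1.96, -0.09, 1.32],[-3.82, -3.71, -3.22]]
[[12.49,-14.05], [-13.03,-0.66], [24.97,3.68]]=y@ [[0.94, -1.35],  [-0.32, 2.43],  [-8.5, -2.34]]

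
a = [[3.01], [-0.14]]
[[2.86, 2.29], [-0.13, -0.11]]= a@[[0.95, 0.76]]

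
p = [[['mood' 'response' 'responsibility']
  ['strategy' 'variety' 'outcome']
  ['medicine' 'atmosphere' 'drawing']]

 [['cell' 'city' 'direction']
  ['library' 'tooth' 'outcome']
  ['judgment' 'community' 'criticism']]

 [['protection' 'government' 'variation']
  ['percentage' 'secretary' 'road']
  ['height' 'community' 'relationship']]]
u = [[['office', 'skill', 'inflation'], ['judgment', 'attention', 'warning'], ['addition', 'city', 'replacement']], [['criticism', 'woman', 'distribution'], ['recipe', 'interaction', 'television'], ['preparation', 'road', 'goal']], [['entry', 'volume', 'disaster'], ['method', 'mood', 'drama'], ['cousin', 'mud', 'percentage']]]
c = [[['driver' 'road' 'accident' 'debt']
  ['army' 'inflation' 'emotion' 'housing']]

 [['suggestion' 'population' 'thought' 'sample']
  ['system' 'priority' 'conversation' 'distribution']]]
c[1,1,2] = 'conversation'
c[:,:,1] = [['road', 'inflation'], ['population', 'priority']]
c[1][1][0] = 'system'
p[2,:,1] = ['government', 'secretary', 'community']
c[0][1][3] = 'housing'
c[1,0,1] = 'population'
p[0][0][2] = 'responsibility'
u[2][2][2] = 'percentage'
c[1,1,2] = 'conversation'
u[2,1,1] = 'mood'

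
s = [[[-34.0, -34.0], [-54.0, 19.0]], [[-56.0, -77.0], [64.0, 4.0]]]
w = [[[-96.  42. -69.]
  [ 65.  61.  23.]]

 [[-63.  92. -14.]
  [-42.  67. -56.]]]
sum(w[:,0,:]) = -108.0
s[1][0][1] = -77.0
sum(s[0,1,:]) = -35.0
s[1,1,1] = 4.0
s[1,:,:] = [[-56.0, -77.0], [64.0, 4.0]]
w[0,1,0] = 65.0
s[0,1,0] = -54.0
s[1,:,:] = [[-56.0, -77.0], [64.0, 4.0]]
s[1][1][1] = 4.0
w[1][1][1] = 67.0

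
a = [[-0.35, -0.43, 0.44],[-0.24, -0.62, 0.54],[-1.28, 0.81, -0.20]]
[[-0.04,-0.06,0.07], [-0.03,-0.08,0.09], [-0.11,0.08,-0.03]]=a @ [[0.09, 0.01, -0.01],  [0.01, 0.11, -0.02],  [-0.01, -0.02, 0.14]]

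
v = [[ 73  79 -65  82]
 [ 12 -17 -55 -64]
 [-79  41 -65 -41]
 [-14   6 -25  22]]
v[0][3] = 82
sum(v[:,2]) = -210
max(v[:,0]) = 73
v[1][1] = -17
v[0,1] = 79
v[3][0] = -14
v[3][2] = -25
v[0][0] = 73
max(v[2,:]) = 41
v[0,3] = 82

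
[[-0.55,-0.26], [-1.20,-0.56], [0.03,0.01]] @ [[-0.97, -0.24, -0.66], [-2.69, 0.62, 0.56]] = [[1.23,-0.03,0.22],[2.67,-0.06,0.48],[-0.06,-0.0,-0.01]]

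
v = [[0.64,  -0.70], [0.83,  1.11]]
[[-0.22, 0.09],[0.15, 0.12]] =v@[[-0.11, 0.14],[0.22, 0.0]]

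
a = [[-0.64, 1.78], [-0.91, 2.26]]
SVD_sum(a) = [[-0.68, 1.76], [-0.88, 2.27]] + [[0.04, 0.02], [-0.03, -0.01]]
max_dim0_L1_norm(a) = 4.04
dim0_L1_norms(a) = [1.55, 4.04]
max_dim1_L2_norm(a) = 2.44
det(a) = 0.17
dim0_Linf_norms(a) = [0.91, 2.26]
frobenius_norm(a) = 3.08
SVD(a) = [[-0.61, -0.79], [-0.79, 0.61]] @ diag([3.0839160982078404, 0.05622721062378103]) @ [[0.36, -0.93], [-0.93, -0.36]]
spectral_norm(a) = 3.08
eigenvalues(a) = [0.12, 1.5]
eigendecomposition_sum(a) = [[0.18, -0.15],  [0.08, -0.06]] + [[-0.82,  1.93], [-0.99,  2.32]]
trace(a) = 1.62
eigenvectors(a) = [[-0.92, -0.64], [-0.39, -0.77]]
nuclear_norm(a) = 3.14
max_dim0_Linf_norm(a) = 2.26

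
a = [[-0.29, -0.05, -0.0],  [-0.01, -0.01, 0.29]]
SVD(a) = [[-0.81, -0.58], [-0.58, 0.81]] @ diag([0.29839440338412615, 0.2861132293848563]) @ [[0.81, 0.16, -0.57], [0.56, 0.07, 0.82]]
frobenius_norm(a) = 0.41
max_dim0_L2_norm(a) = 0.29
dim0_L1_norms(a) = [0.3, 0.06, 0.29]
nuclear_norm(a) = 0.58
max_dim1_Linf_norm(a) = 0.29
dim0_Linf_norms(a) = [0.29, 0.05, 0.29]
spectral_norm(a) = 0.30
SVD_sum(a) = [[-0.2,-0.04,0.14],[-0.14,-0.03,0.1]] + [[-0.09, -0.01, -0.14], [0.13, 0.02, 0.19]]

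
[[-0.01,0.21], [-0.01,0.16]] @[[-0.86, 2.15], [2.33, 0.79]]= [[0.5, 0.14], [0.38, 0.10]]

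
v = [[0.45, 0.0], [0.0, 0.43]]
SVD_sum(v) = [[0.45,0.0],[0.00,0.00]] + [[0.0, 0.0],[0.0, 0.43]]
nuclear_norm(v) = 0.88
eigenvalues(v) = [0.45, 0.43]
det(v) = 0.19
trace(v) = 0.88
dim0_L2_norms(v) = [0.45, 0.43]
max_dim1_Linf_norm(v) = 0.45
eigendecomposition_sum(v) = [[0.45,  0.00],[0.0,  0.0]] + [[0.0, 0.0], [0.00, 0.43]]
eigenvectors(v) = [[1.00,  0.00], [0.0,  1.00]]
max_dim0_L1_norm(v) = 0.45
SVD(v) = [[1.00, 0.0],[0.0, 1.0]] @ diag([0.45, 0.43]) @ [[1.0, 0.00], [0.0, 1.00]]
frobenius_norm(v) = 0.62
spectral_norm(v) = 0.45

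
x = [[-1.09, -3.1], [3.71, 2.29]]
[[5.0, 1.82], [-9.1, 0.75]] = x @ [[-1.86, 0.72], [-0.96, -0.84]]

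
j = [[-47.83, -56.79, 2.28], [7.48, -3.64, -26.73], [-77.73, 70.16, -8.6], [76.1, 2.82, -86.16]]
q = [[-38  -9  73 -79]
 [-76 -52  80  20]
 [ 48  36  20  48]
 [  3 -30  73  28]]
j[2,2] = -8.6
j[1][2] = -26.73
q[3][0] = 3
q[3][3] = 28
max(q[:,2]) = 80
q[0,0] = -38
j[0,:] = [-47.83, -56.79, 2.28]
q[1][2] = 80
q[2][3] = 48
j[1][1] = -3.64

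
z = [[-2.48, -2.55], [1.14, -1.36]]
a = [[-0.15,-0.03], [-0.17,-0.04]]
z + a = [[-2.63,-2.58],  [0.97,-1.4]]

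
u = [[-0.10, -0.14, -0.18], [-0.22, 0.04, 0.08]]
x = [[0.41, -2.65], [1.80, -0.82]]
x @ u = [[0.54, -0.16, -0.29], [0.0, -0.28, -0.39]]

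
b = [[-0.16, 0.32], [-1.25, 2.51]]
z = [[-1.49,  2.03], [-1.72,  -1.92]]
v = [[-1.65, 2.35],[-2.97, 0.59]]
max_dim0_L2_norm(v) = 3.4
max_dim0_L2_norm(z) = 2.79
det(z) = 6.35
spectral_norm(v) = 3.87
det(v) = 6.01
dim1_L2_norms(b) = [0.36, 2.8]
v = z + b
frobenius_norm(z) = 3.60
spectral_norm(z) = 2.80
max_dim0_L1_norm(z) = 3.95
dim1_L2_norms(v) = [2.87, 3.03]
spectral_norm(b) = 2.83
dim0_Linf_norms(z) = [1.72, 2.03]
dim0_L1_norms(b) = [1.41, 2.83]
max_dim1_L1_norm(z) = 3.64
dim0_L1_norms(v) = [4.62, 2.94]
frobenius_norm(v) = 4.17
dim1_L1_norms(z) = [3.52, 3.64]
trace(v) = -1.06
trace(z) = -3.41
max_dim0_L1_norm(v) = 4.62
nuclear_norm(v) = 5.42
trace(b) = 2.35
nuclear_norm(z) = 5.07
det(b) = -0.00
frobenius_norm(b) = 2.83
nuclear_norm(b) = 2.83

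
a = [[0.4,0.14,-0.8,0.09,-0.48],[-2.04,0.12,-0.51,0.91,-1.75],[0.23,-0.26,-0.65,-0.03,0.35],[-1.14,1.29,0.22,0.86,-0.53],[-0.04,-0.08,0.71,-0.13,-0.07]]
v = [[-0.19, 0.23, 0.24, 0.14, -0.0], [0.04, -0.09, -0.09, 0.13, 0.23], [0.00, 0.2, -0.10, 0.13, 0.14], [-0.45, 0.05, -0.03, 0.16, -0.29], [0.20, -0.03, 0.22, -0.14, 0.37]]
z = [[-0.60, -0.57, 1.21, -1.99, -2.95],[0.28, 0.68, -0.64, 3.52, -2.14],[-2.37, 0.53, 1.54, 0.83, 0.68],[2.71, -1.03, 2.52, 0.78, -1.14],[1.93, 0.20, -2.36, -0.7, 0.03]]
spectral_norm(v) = 0.74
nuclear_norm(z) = 16.65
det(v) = 0.00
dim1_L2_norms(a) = [1.03, 2.89, 0.82, 2.01, 0.73]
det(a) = 0.10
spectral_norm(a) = 3.31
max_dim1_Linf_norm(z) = 3.52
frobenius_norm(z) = 8.29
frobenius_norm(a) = 3.82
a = z @ v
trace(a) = 0.66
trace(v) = 0.15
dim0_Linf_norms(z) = [2.71, 1.03, 2.52, 3.52, 2.95]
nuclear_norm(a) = 6.47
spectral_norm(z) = 4.66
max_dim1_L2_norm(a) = 2.89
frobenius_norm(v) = 0.95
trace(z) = 2.43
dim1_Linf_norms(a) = [0.8, 2.04, 0.65, 1.29, 0.71]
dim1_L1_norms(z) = [7.32, 7.26, 5.95, 8.18, 5.22]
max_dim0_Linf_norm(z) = 3.52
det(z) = 71.90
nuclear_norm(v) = 1.80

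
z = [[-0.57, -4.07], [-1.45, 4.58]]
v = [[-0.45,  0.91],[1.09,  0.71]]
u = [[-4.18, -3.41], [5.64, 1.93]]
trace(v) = 0.26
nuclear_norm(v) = 2.31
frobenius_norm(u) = 8.04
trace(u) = -2.25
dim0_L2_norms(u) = [7.02, 3.92]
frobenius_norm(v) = 1.65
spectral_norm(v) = 1.31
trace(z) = 4.01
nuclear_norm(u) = 9.33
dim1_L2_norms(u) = [5.39, 5.96]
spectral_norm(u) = 7.91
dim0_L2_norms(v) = [1.18, 1.15]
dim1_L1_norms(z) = [4.64, 6.03]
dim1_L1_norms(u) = [7.59, 7.57]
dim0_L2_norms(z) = [1.56, 6.13]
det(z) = -8.51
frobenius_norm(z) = 6.32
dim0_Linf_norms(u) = [5.64, 3.41]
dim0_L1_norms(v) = [1.54, 1.62]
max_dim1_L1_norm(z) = 6.03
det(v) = -1.31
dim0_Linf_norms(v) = [1.09, 0.91]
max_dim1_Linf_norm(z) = 4.58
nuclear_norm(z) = 7.55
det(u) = 11.16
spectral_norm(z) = 6.17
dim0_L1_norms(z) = [2.02, 8.65]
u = z @ v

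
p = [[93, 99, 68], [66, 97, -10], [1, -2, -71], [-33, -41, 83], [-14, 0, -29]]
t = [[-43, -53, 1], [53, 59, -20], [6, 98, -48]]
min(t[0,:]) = -53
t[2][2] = -48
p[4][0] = -14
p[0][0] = 93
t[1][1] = 59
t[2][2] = -48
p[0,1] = 99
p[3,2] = 83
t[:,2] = [1, -20, -48]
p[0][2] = 68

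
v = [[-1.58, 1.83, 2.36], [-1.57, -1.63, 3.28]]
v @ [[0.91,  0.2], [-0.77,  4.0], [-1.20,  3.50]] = [[-5.68, 15.26], [-4.11, 4.65]]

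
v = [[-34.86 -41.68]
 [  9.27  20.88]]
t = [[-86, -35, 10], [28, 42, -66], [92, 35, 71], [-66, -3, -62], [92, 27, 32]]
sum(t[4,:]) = 151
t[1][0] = 28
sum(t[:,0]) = 60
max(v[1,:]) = 20.88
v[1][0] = 9.27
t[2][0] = 92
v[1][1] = 20.88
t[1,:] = [28, 42, -66]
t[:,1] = [-35, 42, 35, -3, 27]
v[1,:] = [9.27, 20.88]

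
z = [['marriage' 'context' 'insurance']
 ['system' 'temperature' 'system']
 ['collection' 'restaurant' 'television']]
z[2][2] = 'television'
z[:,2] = ['insurance', 'system', 'television']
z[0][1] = 'context'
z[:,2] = ['insurance', 'system', 'television']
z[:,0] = ['marriage', 'system', 'collection']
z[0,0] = 'marriage'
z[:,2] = ['insurance', 'system', 'television']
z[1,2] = 'system'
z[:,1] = ['context', 'temperature', 'restaurant']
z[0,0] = 'marriage'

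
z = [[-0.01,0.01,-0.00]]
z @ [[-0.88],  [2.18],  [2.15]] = [[0.03]]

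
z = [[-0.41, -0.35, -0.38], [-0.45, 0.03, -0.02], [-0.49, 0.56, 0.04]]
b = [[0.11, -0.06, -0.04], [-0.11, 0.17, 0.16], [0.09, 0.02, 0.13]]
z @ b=[[-0.04,-0.04,-0.09], [-0.05,0.03,0.02], [-0.11,0.13,0.11]]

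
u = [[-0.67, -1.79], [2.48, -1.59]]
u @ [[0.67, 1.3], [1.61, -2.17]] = [[-3.33, 3.01], [-0.9, 6.67]]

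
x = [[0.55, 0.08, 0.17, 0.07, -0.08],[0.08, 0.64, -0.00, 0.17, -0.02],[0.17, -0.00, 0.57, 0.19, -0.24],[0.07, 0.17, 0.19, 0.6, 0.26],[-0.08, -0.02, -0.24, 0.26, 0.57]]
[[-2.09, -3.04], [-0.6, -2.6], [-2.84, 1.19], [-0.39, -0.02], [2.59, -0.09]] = x@[[-2.36, -6.27], [-0.19, -3.27], [-2.25, 4.17], [-1.27, 0.06], [3.83, 0.57]]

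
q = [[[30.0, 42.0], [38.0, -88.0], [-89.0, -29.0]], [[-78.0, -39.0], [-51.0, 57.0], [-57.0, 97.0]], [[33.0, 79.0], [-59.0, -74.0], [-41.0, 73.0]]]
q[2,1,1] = -74.0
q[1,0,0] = -78.0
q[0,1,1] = -88.0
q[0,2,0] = -89.0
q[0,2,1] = -29.0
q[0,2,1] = -29.0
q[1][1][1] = 57.0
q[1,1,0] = -51.0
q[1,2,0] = -57.0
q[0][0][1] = 42.0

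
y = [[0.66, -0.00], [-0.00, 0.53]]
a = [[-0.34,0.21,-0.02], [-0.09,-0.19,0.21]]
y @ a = [[-0.22, 0.14, -0.01], [-0.05, -0.1, 0.11]]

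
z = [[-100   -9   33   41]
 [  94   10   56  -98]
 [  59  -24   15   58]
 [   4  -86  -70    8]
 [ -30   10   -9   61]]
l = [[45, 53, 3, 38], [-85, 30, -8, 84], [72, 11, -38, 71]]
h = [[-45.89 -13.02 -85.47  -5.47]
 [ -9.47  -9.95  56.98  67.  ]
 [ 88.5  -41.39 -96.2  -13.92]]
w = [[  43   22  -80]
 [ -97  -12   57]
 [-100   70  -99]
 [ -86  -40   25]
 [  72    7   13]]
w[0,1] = 22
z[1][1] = 10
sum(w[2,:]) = -129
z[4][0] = -30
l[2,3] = 71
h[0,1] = -13.02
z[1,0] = 94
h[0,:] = [-45.89, -13.02, -85.47, -5.47]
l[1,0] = -85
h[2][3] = -13.92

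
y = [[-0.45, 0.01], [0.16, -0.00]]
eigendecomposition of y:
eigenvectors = [[-0.94,-0.02], [0.33,-1.0]]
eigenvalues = [-0.45, 0.0]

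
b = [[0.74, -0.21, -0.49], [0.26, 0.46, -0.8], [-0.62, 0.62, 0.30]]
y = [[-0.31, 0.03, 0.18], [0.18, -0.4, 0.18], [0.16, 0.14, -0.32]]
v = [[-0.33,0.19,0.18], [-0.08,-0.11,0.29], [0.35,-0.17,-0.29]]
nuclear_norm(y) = 1.05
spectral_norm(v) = 0.67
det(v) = -0.00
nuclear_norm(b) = 2.37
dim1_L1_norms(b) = [1.44, 1.52, 1.54]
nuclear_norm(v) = 0.95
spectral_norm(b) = 1.34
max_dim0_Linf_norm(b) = 0.8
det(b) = 0.16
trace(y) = -1.03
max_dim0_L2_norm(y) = 0.42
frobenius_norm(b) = 1.62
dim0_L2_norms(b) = [1.0, 0.8, 0.98]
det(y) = -0.01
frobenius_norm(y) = 0.71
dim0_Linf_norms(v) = [0.35, 0.19, 0.29]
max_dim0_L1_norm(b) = 1.62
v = y @ b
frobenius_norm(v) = 0.72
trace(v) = -0.73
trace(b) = 1.50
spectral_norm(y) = 0.53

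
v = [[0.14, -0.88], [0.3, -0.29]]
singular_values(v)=[0.96, 0.23]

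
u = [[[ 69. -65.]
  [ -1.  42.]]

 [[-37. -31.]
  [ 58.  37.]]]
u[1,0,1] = -31.0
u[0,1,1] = 42.0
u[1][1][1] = 37.0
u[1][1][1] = 37.0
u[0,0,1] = -65.0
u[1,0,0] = -37.0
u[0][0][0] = 69.0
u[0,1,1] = 42.0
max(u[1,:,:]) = 58.0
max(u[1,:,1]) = 37.0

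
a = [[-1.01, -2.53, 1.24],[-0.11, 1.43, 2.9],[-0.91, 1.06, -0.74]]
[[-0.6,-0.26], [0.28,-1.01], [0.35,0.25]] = a@[[-0.07, -0.05],[0.25, -0.04],[-0.03, -0.33]]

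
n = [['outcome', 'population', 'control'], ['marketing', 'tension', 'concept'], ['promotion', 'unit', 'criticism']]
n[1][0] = 'marketing'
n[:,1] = ['population', 'tension', 'unit']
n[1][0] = 'marketing'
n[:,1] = ['population', 'tension', 'unit']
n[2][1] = 'unit'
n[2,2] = 'criticism'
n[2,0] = 'promotion'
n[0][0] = 'outcome'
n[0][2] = 'control'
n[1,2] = 'concept'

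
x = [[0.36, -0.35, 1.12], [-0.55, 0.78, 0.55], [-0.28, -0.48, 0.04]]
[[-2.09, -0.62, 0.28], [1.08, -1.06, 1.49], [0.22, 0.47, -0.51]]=x @ [[-2.05, -0.19, -0.22], [0.65, -0.94, 1.25], [-1.0, -0.79, 0.71]]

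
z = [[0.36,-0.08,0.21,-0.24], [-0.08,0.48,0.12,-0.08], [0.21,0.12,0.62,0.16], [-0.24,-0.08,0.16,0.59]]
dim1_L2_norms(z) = [0.49, 0.51, 0.68, 0.66]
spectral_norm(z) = 0.77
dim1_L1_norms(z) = [0.89, 0.76, 1.11, 1.07]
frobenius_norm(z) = 1.18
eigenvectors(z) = [[0.70, 0.39, -0.6, 0.03],  [0.32, -0.91, -0.21, 0.15],  [-0.44, 0.08, -0.42, 0.79],  [0.47, 0.12, 0.64, 0.59]]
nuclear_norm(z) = 2.05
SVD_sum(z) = [[0.0, 0.00, 0.02, 0.01], [0.0, 0.02, 0.09, 0.07], [0.02, 0.09, 0.48, 0.36], [0.01, 0.07, 0.36, 0.27]] + [[0.27, 0.09, 0.19, -0.28], [0.09, 0.03, 0.07, -0.10], [0.19, 0.07, 0.13, -0.20], [-0.28, -0.1, -0.2, 0.30]] + [[0.08,  -0.18,  0.02,  0.02], [-0.18,  0.43,  -0.04,  -0.06], [0.02,  -0.04,  0.00,  0.00], [0.02,  -0.06,  0.0,  0.01]] + [[0.01, 0.01, -0.01, 0.01], [0.01, 0.00, -0.00, 0.0], [-0.01, -0.0, 0.01, -0.01], [0.01, 0.00, -0.01, 0.01]]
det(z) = 0.01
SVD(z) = [[0.03, 0.60, -0.39, 0.7], [0.15, 0.21, 0.91, 0.32], [0.79, 0.42, -0.08, -0.44], [0.59, -0.64, -0.12, 0.47]] @ diag([0.7710176708104043, 0.7357401993019677, 0.5146870072174865, 0.028555122670141528]) @ [[0.03, 0.15, 0.79, 0.59], [0.6, 0.21, 0.42, -0.64], [-0.39, 0.91, -0.08, -0.12], [0.70, 0.32, -0.44, 0.47]]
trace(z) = 2.05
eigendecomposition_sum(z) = [[0.01, 0.01, -0.01, 0.01],[0.01, 0.0, -0.00, 0.00],[-0.01, -0.00, 0.01, -0.01],[0.01, 0.0, -0.01, 0.01]] + [[0.08, -0.18, 0.02, 0.02],[-0.18, 0.43, -0.04, -0.06],[0.02, -0.04, 0.00, 0.0],[0.02, -0.06, 0.0, 0.01]] + [[0.27, 0.09, 0.19, -0.28], [0.09, 0.03, 0.07, -0.10], [0.19, 0.07, 0.13, -0.20], [-0.28, -0.10, -0.20, 0.30]] + [[0.0, 0.0, 0.02, 0.01], [0.0, 0.02, 0.09, 0.07], [0.02, 0.09, 0.48, 0.36], [0.01, 0.07, 0.36, 0.27]]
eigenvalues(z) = [0.03, 0.51, 0.74, 0.77]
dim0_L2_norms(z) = [0.49, 0.51, 0.68, 0.66]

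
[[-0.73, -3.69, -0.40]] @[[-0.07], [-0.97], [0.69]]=[[3.35]]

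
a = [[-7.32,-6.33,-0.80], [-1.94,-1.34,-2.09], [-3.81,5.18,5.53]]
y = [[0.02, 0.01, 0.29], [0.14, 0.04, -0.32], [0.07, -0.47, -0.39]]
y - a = [[7.34,6.34,1.09], [2.08,1.38,1.77], [3.88,-5.65,-5.92]]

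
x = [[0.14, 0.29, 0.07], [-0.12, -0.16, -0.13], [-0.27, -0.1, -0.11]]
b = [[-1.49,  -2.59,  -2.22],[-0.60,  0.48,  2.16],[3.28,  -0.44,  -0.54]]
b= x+[[-1.63, -2.88, -2.29], [-0.48, 0.64, 2.29], [3.55, -0.34, -0.43]]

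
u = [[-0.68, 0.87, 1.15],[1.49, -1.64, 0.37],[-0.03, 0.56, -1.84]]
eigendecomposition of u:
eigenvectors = [[0.76+0.00j, 0.15-0.32j, (0.15+0.32j)], [0.63+0.00j, (-0.67+0j), -0.67-0.00j], [0.16+0.00j, 0.43+0.49j, (0.43-0.49j)]]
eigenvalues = [(0.27+0j), (-2.21+0.45j), (-2.21-0.45j)]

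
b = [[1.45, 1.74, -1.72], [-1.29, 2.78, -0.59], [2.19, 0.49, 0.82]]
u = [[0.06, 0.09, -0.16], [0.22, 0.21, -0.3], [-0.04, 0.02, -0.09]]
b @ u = [[0.54, 0.46, -0.6], [0.56, 0.46, -0.57], [0.21, 0.32, -0.57]]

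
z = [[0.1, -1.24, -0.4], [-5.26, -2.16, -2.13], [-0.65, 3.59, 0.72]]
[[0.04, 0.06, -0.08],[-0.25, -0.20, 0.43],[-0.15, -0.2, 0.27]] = z@[[0.06, 0.05, -0.11], [-0.03, -0.05, 0.05], [-0.00, 0.02, 0.02]]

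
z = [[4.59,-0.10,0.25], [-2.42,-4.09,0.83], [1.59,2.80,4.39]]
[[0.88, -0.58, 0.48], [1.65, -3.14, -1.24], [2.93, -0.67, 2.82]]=z @ [[0.14,-0.08,0.09], [-0.32,0.7,0.33], [0.82,-0.57,0.40]]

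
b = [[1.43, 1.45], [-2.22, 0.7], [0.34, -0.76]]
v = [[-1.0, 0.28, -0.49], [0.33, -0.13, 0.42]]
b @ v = [[-0.95, 0.21, -0.09], [2.45, -0.71, 1.38], [-0.59, 0.19, -0.49]]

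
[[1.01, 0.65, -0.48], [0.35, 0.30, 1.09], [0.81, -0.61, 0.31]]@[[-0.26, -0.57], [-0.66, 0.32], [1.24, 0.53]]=[[-1.29,  -0.62], [1.06,  0.47], [0.58,  -0.49]]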